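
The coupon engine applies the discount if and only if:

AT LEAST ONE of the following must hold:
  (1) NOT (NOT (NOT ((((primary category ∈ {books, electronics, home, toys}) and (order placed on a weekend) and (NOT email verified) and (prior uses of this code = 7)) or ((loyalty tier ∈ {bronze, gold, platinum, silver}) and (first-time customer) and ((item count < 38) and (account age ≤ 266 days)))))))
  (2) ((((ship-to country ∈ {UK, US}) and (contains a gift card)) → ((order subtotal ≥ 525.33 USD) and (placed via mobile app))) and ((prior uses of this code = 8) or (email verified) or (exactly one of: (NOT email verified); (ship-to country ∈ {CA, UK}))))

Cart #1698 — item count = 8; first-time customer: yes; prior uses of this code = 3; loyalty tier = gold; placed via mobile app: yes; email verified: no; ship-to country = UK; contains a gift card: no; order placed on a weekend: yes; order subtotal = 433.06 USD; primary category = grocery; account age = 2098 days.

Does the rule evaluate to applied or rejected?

Atomic conditions:
  primary category ∈ {books, electronics, home, toys}: grocery is not in the set → false
  order placed on a weekend: yes → true
  NOT email verified: no → true
  prior uses of this code = 7: 3 == 7 is false
  loyalty tier ∈ {bronze, gold, platinum, silver}: gold is in the set → true
  first-time customer: yes → true
  item count < 38: 8 < 38 is true
  account age ≤ 266 days: 2098 ≤ 266 is false
  ship-to country ∈ {UK, US}: UK is in the set → true
  contains a gift card: no → false
  order subtotal ≥ 525.33 USD: 433.06 ≥ 525.33 is false
  placed via mobile app: yes → true
  prior uses of this code = 8: 3 == 8 is false
  email verified: no → false
  ship-to country ∈ {CA, UK}: UK is in the set → true
Combine:
[1.1.1.1.1] false AND true AND true AND false = false
[1.1.1.1.2.3] true AND false = false
[1.1.1.1.2] true AND true AND false = false
[1.1.1.1] false OR false = false
[1.1.1] NOT false = true
[1.1] NOT true = false
[1] NOT false = true
[2.1.1] true AND false = false
[2.1.2] false AND true = false
[2.1] false → false (antecedent false ⇒ implication holds) = true
[2.2.3] exactly-one(true, true) = false
[2.2] false OR false OR false = false
[2] true AND false = false
[root] true OR false = true
Overall: true → applied

Applied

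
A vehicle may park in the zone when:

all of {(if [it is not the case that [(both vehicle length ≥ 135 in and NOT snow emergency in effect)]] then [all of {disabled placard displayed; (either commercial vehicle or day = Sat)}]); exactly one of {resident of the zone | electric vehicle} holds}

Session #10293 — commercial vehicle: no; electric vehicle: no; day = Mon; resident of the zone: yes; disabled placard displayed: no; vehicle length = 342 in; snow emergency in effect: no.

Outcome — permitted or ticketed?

Atomic conditions:
  vehicle length ≥ 135 in: 342 ≥ 135 is true
  NOT snow emergency in effect: no → true
  disabled placard displayed: no → false
  commercial vehicle: no → false
  day = Sat: Mon == Sat is false
  resident of the zone: yes → true
  electric vehicle: no → false
Combine:
[1.1.1] true AND true = true
[1.1] NOT true = false
[1.2.2] false OR false = false
[1.2] false AND false = false
[1] false → false (antecedent false ⇒ implication holds) = true
[2] exactly-one(true, false) = true
[root] true AND true = true
Overall: true → permitted

Permitted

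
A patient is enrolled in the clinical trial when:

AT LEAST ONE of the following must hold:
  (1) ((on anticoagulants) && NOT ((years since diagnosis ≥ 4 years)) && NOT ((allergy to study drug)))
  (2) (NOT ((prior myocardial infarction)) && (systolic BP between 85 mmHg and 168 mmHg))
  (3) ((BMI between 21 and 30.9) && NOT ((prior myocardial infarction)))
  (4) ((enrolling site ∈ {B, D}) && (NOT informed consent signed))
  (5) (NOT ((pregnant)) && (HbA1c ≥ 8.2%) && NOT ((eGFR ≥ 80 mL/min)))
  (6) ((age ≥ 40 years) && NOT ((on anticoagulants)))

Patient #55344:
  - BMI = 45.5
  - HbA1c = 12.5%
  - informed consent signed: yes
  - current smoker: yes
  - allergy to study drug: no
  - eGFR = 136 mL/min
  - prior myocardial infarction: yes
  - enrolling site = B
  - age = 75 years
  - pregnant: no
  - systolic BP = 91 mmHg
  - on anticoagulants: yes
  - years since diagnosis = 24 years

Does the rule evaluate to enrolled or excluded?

Atomic conditions:
  on anticoagulants: yes → true
  years since diagnosis ≥ 4 years: 24 ≥ 4 is true
  allergy to study drug: no → false
  prior myocardial infarction: yes → true
  systolic BP between 85 mmHg and 168 mmHg: 91 in [85, 168] is true
  BMI between 21 and 30.9: 45.5 in [21, 30.9] is false
  enrolling site ∈ {B, D}: B is in the set → true
  NOT informed consent signed: yes → false
  pregnant: no → false
  HbA1c ≥ 8.2%: 12.5 ≥ 8.2 is true
  eGFR ≥ 80 mL/min: 136 ≥ 80 is true
  age ≥ 40 years: 75 ≥ 40 is true
Combine:
[1.2] NOT true = false
[1.3] NOT false = true
[1] true AND false AND true = false
[2.1] NOT true = false
[2] false AND true = false
[3.2] NOT true = false
[3] false AND false = false
[4] true AND false = false
[5.1] NOT false = true
[5.3] NOT true = false
[5] true AND true AND false = false
[6.2] NOT true = false
[6] true AND false = false
[root] false OR false OR false OR false OR false OR false = false
Overall: false → excluded

Excluded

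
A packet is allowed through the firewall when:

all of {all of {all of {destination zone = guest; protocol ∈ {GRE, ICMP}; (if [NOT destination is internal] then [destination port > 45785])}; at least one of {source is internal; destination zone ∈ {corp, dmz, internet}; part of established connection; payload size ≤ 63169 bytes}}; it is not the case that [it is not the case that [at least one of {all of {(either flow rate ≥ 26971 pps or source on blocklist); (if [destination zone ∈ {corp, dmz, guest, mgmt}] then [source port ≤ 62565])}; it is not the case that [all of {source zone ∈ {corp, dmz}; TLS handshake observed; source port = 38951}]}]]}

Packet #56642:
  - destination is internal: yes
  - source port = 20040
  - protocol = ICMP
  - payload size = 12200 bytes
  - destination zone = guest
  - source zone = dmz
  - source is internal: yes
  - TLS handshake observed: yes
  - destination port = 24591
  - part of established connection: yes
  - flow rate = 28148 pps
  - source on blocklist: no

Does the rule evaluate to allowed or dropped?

Atomic conditions:
  destination zone = guest: guest == guest is true
  protocol ∈ {GRE, ICMP}: ICMP is in the set → true
  NOT destination is internal: yes → false
  destination port > 45785: 24591 > 45785 is false
  source is internal: yes → true
  destination zone ∈ {corp, dmz, internet}: guest is not in the set → false
  part of established connection: yes → true
  payload size ≤ 63169 bytes: 12200 ≤ 63169 is true
  flow rate ≥ 26971 pps: 28148 ≥ 26971 is true
  source on blocklist: no → false
  destination zone ∈ {corp, dmz, guest, mgmt}: guest is in the set → true
  source port ≤ 62565: 20040 ≤ 62565 is true
  source zone ∈ {corp, dmz}: dmz is in the set → true
  TLS handshake observed: yes → true
  source port = 38951: 20040 == 38951 is false
Combine:
[1.1.3] false → false (antecedent false ⇒ implication holds) = true
[1.1] true AND true AND true = true
[1.2] true OR false OR true OR true = true
[1] true AND true = true
[2.1.1.1.1] true OR false = true
[2.1.1.1.2] true → true = true
[2.1.1.1] true AND true = true
[2.1.1.2.1] true AND true AND false = false
[2.1.1.2] NOT false = true
[2.1.1] true OR true = true
[2.1] NOT true = false
[2] NOT false = true
[root] true AND true = true
Overall: true → allowed

Allowed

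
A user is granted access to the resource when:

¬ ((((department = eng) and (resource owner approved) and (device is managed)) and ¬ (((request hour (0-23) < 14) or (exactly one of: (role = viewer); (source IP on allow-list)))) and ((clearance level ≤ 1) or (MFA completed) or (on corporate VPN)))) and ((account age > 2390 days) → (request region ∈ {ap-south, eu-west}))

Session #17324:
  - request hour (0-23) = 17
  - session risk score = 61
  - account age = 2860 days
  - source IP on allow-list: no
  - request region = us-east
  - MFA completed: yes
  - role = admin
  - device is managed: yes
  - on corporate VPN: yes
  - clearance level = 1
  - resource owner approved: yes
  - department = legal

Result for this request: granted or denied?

Denied

Atomic conditions:
  department = eng: legal == eng is false
  resource owner approved: yes → true
  device is managed: yes → true
  request hour (0-23) < 14: 17 < 14 is false
  role = viewer: admin == viewer is false
  source IP on allow-list: no → false
  clearance level ≤ 1: 1 ≤ 1 is true
  MFA completed: yes → true
  on corporate VPN: yes → true
  account age > 2390 days: 2860 > 2390 is true
  request region ∈ {ap-south, eu-west}: us-east is not in the set → false
Combine:
[1.1.1] false AND true AND true = false
[1.1.2.1.2] exactly-one(false, false) = false
[1.1.2.1] false OR false = false
[1.1.2] NOT false = true
[1.1.3] true OR true OR true = true
[1.1] false AND true AND true = false
[1] NOT false = true
[2] true → false = false
[root] true AND false = false
Overall: false → denied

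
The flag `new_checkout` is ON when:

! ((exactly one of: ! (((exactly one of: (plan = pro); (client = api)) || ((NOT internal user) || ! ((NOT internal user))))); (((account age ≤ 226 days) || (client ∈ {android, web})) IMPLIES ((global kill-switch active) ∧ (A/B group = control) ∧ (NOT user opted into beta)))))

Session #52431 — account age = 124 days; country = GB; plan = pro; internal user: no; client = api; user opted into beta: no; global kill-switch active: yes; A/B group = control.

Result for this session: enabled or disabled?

Disabled

Atomic conditions:
  plan = pro: pro == pro is true
  client = api: api == api is true
  NOT internal user: no → true
  account age ≤ 226 days: 124 ≤ 226 is true
  client ∈ {android, web}: api is not in the set → false
  global kill-switch active: yes → true
  A/B group = control: control == control is true
  NOT user opted into beta: no → true
Combine:
[1.1.1.1] exactly-one(true, true) = false
[1.1.1.2.2] NOT true = false
[1.1.1.2] true OR false = true
[1.1.1] false OR true = true
[1.1] NOT true = false
[1.2.1] true OR false = true
[1.2.2] true AND true AND true = true
[1.2] true → true = true
[1] exactly-one(false, true) = true
[root] NOT true = false
Overall: false → disabled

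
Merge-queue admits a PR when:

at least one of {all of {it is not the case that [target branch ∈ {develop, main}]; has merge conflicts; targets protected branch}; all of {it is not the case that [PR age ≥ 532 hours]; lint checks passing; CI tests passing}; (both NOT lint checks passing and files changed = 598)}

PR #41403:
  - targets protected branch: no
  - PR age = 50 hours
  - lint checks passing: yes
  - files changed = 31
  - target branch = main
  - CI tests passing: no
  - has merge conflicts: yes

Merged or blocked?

Blocked

Atomic conditions:
  target branch ∈ {develop, main}: main is in the set → true
  has merge conflicts: yes → true
  targets protected branch: no → false
  PR age ≥ 532 hours: 50 ≥ 532 is false
  lint checks passing: yes → true
  CI tests passing: no → false
  NOT lint checks passing: yes → false
  files changed = 598: 31 == 598 is false
Combine:
[1.1] NOT true = false
[1] false AND true AND false = false
[2.1] NOT false = true
[2] true AND true AND false = false
[3] false AND false = false
[root] false OR false OR false = false
Overall: false → blocked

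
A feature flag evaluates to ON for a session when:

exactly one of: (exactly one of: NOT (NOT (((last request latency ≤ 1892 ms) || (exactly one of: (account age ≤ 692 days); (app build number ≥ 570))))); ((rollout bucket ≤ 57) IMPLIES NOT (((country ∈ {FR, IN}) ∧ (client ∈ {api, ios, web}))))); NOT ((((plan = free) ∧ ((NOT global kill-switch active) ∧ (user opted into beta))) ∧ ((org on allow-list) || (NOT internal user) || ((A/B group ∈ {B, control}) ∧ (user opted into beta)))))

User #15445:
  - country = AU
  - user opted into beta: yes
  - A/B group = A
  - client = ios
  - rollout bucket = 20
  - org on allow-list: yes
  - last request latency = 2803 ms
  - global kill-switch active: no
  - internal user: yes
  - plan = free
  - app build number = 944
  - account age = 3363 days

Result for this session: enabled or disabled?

Disabled

Atomic conditions:
  last request latency ≤ 1892 ms: 2803 ≤ 1892 is false
  account age ≤ 692 days: 3363 ≤ 692 is false
  app build number ≥ 570: 944 ≥ 570 is true
  rollout bucket ≤ 57: 20 ≤ 57 is true
  country ∈ {FR, IN}: AU is not in the set → false
  client ∈ {api, ios, web}: ios is in the set → true
  plan = free: free == free is true
  NOT global kill-switch active: no → true
  user opted into beta: yes → true
  org on allow-list: yes → true
  NOT internal user: yes → false
  A/B group ∈ {B, control}: A is not in the set → false
Combine:
[1.1.1.1.2] exactly-one(false, true) = true
[1.1.1.1] false OR true = true
[1.1.1] NOT true = false
[1.1] NOT false = true
[1.2.2.1] false AND true = false
[1.2.2] NOT false = true
[1.2] true → true = true
[1] exactly-one(true, true) = false
[2.1.1.2] true AND true = true
[2.1.1] true AND true = true
[2.1.2.3] false AND true = false
[2.1.2] true OR false OR false = true
[2.1] true AND true = true
[2] NOT true = false
[root] exactly-one(false, false) = false
Overall: false → disabled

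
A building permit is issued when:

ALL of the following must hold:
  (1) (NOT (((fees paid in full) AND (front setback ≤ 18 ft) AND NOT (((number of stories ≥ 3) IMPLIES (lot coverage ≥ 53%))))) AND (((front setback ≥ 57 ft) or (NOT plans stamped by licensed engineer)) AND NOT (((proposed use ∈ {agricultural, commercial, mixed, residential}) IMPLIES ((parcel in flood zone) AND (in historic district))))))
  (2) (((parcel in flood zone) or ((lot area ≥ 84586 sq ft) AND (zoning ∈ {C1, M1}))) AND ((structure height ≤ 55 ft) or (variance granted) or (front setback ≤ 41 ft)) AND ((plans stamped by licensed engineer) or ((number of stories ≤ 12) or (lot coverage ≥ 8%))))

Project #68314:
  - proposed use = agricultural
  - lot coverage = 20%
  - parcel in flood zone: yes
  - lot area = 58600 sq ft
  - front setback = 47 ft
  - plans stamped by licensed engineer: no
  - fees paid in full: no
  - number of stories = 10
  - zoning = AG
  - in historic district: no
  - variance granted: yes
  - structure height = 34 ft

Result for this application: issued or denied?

Atomic conditions:
  fees paid in full: no → false
  front setback ≤ 18 ft: 47 ≤ 18 is false
  number of stories ≥ 3: 10 ≥ 3 is true
  lot coverage ≥ 53%: 20 ≥ 53 is false
  front setback ≥ 57 ft: 47 ≥ 57 is false
  NOT plans stamped by licensed engineer: no → true
  proposed use ∈ {agricultural, commercial, mixed, residential}: agricultural is in the set → true
  parcel in flood zone: yes → true
  in historic district: no → false
  lot area ≥ 84586 sq ft: 58600 ≥ 84586 is false
  zoning ∈ {C1, M1}: AG is not in the set → false
  structure height ≤ 55 ft: 34 ≤ 55 is true
  variance granted: yes → true
  front setback ≤ 41 ft: 47 ≤ 41 is false
  plans stamped by licensed engineer: no → false
  number of stories ≤ 12: 10 ≤ 12 is true
  lot coverage ≥ 8%: 20 ≥ 8 is true
Combine:
[1.1.1.3.1] true → false = false
[1.1.1.3] NOT false = true
[1.1.1] false AND false AND true = false
[1.1] NOT false = true
[1.2.1] false OR true = true
[1.2.2.1.2] true AND false = false
[1.2.2.1] true → false = false
[1.2.2] NOT false = true
[1.2] true AND true = true
[1] true AND true = true
[2.1.2] false AND false = false
[2.1] true OR false = true
[2.2] true OR true OR false = true
[2.3.2] true OR true = true
[2.3] false OR true = true
[2] true AND true AND true = true
[root] true AND true = true
Overall: true → issued

Issued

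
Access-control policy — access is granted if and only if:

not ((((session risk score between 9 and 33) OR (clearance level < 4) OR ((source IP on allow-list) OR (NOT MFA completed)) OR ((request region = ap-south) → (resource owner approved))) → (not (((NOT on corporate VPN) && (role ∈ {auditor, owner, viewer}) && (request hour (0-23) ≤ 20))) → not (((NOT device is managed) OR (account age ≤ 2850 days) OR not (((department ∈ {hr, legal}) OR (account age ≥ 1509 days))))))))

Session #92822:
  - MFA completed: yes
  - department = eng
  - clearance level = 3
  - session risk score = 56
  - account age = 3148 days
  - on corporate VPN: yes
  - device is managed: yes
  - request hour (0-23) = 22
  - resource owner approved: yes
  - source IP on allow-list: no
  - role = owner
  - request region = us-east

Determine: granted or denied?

Denied

Atomic conditions:
  session risk score between 9 and 33: 56 in [9, 33] is false
  clearance level < 4: 3 < 4 is true
  source IP on allow-list: no → false
  NOT MFA completed: yes → false
  request region = ap-south: us-east == ap-south is false
  resource owner approved: yes → true
  NOT on corporate VPN: yes → false
  role ∈ {auditor, owner, viewer}: owner is in the set → true
  request hour (0-23) ≤ 20: 22 ≤ 20 is false
  NOT device is managed: yes → false
  account age ≤ 2850 days: 3148 ≤ 2850 is false
  department ∈ {hr, legal}: eng is not in the set → false
  account age ≥ 1509 days: 3148 ≥ 1509 is true
Combine:
[1.1.3] false OR false = false
[1.1.4] false → true (antecedent false ⇒ implication holds) = true
[1.1] false OR true OR false OR true = true
[1.2.1.1] false AND true AND false = false
[1.2.1] NOT false = true
[1.2.2.1.3.1] false OR true = true
[1.2.2.1.3] NOT true = false
[1.2.2.1] false OR false OR false = false
[1.2.2] NOT false = true
[1.2] true → true = true
[1] true → true = true
[root] NOT true = false
Overall: false → denied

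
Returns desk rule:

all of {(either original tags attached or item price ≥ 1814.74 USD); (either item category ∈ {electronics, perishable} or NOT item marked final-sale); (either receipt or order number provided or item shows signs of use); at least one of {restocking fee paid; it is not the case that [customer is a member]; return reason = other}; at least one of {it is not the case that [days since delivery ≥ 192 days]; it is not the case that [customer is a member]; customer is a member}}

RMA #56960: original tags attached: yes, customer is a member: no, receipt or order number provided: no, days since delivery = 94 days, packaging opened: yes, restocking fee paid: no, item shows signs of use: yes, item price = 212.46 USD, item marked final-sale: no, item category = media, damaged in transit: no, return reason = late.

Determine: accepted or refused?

Atomic conditions:
  original tags attached: yes → true
  item price ≥ 1814.74 USD: 212.46 ≥ 1814.74 is false
  item category ∈ {electronics, perishable}: media is not in the set → false
  NOT item marked final-sale: no → true
  receipt or order number provided: no → false
  item shows signs of use: yes → true
  restocking fee paid: no → false
  customer is a member: no → false
  return reason = other: late == other is false
  days since delivery ≥ 192 days: 94 ≥ 192 is false
Combine:
[1] true OR false = true
[2] false OR true = true
[3] false OR true = true
[4.2] NOT false = true
[4] false OR true OR false = true
[5.1] NOT false = true
[5.2] NOT false = true
[5] true OR true OR false = true
[root] true AND true AND true AND true AND true = true
Overall: true → accepted

Accepted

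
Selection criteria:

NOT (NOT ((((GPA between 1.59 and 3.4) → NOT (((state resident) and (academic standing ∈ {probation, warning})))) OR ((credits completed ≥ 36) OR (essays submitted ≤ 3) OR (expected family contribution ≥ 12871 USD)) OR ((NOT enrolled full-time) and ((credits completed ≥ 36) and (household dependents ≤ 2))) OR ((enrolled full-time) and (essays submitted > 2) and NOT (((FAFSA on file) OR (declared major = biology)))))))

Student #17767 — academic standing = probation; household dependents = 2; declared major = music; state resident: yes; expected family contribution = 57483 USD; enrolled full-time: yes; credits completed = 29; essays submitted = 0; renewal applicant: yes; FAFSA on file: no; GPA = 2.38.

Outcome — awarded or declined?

Atomic conditions:
  GPA between 1.59 and 3.4: 2.38 in [1.59, 3.4] is true
  state resident: yes → true
  academic standing ∈ {probation, warning}: probation is in the set → true
  credits completed ≥ 36: 29 ≥ 36 is false
  essays submitted ≤ 3: 0 ≤ 3 is true
  expected family contribution ≥ 12871 USD: 57483 ≥ 12871 is true
  NOT enrolled full-time: yes → false
  household dependents ≤ 2: 2 ≤ 2 is true
  enrolled full-time: yes → true
  essays submitted > 2: 0 > 2 is false
  FAFSA on file: no → false
  declared major = biology: music == biology is false
Combine:
[1.1.1.2.1] true AND true = true
[1.1.1.2] NOT true = false
[1.1.1] true → false = false
[1.1.2] false OR true OR true = true
[1.1.3.2] false AND true = false
[1.1.3] false AND false = false
[1.1.4.3.1] false OR false = false
[1.1.4.3] NOT false = true
[1.1.4] true AND false AND true = false
[1.1] false OR true OR false OR false = true
[1] NOT true = false
[root] NOT false = true
Overall: true → awarded

Awarded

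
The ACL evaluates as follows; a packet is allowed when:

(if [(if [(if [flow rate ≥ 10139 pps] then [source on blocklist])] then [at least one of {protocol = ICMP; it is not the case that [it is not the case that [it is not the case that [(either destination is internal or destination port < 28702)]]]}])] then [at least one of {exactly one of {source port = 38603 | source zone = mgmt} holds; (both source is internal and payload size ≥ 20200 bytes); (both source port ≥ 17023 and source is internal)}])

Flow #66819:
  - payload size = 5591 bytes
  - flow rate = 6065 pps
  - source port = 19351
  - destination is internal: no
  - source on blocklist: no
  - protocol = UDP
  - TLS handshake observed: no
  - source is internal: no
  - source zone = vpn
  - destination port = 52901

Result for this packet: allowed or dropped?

Dropped

Atomic conditions:
  flow rate ≥ 10139 pps: 6065 ≥ 10139 is false
  source on blocklist: no → false
  protocol = ICMP: UDP == ICMP is false
  destination is internal: no → false
  destination port < 28702: 52901 < 28702 is false
  source port = 38603: 19351 == 38603 is false
  source zone = mgmt: vpn == mgmt is false
  source is internal: no → false
  payload size ≥ 20200 bytes: 5591 ≥ 20200 is false
  source port ≥ 17023: 19351 ≥ 17023 is true
Combine:
[1.1] false → false (antecedent false ⇒ implication holds) = true
[1.2.2.1.1.1] false OR false = false
[1.2.2.1.1] NOT false = true
[1.2.2.1] NOT true = false
[1.2.2] NOT false = true
[1.2] false OR true = true
[1] true → true = true
[2.1] exactly-one(false, false) = false
[2.2] false AND false = false
[2.3] true AND false = false
[2] false OR false OR false = false
[root] true → false = false
Overall: false → dropped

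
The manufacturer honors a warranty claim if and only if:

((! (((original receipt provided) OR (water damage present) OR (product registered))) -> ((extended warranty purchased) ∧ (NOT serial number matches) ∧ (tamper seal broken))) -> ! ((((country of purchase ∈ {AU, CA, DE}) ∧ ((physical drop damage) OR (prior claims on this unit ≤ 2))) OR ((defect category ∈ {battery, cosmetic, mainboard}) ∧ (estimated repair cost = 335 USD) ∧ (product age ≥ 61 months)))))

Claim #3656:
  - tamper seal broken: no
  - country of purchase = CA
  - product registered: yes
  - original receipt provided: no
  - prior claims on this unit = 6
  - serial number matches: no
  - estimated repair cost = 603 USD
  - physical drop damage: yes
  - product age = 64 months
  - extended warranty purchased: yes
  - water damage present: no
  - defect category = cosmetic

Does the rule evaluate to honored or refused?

Refused

Atomic conditions:
  original receipt provided: no → false
  water damage present: no → false
  product registered: yes → true
  extended warranty purchased: yes → true
  NOT serial number matches: no → true
  tamper seal broken: no → false
  country of purchase ∈ {AU, CA, DE}: CA is in the set → true
  physical drop damage: yes → true
  prior claims on this unit ≤ 2: 6 ≤ 2 is false
  defect category ∈ {battery, cosmetic, mainboard}: cosmetic is in the set → true
  estimated repair cost = 335 USD: 603 == 335 is false
  product age ≥ 61 months: 64 ≥ 61 is true
Combine:
[1.1.1] false OR false OR true = true
[1.1] NOT true = false
[1.2] true AND true AND false = false
[1] false → false (antecedent false ⇒ implication holds) = true
[2.1.1.2] true OR false = true
[2.1.1] true AND true = true
[2.1.2] true AND false AND true = false
[2.1] true OR false = true
[2] NOT true = false
[root] true → false = false
Overall: false → refused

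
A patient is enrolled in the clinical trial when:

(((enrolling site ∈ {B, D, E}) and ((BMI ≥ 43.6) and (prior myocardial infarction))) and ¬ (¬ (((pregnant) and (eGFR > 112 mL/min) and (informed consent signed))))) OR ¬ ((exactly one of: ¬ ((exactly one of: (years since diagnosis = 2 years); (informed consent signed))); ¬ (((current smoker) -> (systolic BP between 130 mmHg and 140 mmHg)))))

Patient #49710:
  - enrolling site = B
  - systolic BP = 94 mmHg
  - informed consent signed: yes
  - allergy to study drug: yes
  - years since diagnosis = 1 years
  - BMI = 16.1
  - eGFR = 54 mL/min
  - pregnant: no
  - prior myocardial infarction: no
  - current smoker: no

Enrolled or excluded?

Enrolled

Atomic conditions:
  enrolling site ∈ {B, D, E}: B is in the set → true
  BMI ≥ 43.6: 16.1 ≥ 43.6 is false
  prior myocardial infarction: no → false
  pregnant: no → false
  eGFR > 112 mL/min: 54 > 112 is false
  informed consent signed: yes → true
  years since diagnosis = 2 years: 1 == 2 is false
  current smoker: no → false
  systolic BP between 130 mmHg and 140 mmHg: 94 in [130, 140] is false
Combine:
[1.1.2] false AND false = false
[1.1] true AND false = false
[1.2.1.1] false AND false AND true = false
[1.2.1] NOT false = true
[1.2] NOT true = false
[1] false AND false = false
[2.1.1.1] exactly-one(false, true) = true
[2.1.1] NOT true = false
[2.1.2.1] false → false (antecedent false ⇒ implication holds) = true
[2.1.2] NOT true = false
[2.1] exactly-one(false, false) = false
[2] NOT false = true
[root] false OR true = true
Overall: true → enrolled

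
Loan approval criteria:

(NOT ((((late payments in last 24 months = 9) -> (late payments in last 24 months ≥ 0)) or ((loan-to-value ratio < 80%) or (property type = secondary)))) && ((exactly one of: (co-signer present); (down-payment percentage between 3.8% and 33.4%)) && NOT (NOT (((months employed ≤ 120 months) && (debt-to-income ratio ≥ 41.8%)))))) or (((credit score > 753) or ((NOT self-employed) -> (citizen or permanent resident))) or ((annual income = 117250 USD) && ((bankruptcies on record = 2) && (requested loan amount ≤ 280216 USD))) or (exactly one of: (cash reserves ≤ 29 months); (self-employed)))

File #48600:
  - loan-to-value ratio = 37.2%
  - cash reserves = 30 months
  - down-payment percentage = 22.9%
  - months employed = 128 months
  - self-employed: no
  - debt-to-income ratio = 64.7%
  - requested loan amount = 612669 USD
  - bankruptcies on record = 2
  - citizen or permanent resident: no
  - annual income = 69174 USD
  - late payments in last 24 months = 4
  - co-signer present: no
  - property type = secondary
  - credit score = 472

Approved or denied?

Denied

Atomic conditions:
  late payments in last 24 months = 9: 4 == 9 is false
  late payments in last 24 months ≥ 0: 4 ≥ 0 is true
  loan-to-value ratio < 80%: 37.2 < 80 is true
  property type = secondary: secondary == secondary is true
  co-signer present: no → false
  down-payment percentage between 3.8% and 33.4%: 22.9 in [3.8, 33.4] is true
  months employed ≤ 120 months: 128 ≤ 120 is false
  debt-to-income ratio ≥ 41.8%: 64.7 ≥ 41.8 is true
  credit score > 753: 472 > 753 is false
  NOT self-employed: no → true
  citizen or permanent resident: no → false
  annual income = 117250 USD: 69174 == 117250 is false
  bankruptcies on record = 2: 2 == 2 is true
  requested loan amount ≤ 280216 USD: 612669 ≤ 280216 is false
  cash reserves ≤ 29 months: 30 ≤ 29 is false
  self-employed: no → false
Combine:
[1.1.1.1] false → true (antecedent false ⇒ implication holds) = true
[1.1.1.2] true OR true = true
[1.1.1] true OR true = true
[1.1] NOT true = false
[1.2.1] exactly-one(false, true) = true
[1.2.2.1.1] false AND true = false
[1.2.2.1] NOT false = true
[1.2.2] NOT true = false
[1.2] true AND false = false
[1] false AND false = false
[2.1.2] true → false = false
[2.1] false OR false = false
[2.2.2] true AND false = false
[2.2] false AND false = false
[2.3] exactly-one(false, false) = false
[2] false OR false OR false = false
[root] false OR false = false
Overall: false → denied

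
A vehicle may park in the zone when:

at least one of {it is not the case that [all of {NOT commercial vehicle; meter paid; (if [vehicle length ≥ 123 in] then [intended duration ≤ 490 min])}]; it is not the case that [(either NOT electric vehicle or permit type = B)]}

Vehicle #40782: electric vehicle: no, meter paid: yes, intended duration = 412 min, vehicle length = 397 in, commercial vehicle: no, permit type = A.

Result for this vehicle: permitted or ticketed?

Atomic conditions:
  NOT commercial vehicle: no → true
  meter paid: yes → true
  vehicle length ≥ 123 in: 397 ≥ 123 is true
  intended duration ≤ 490 min: 412 ≤ 490 is true
  NOT electric vehicle: no → true
  permit type = B: A == B is false
Combine:
[1.1.3] true → true = true
[1.1] true AND true AND true = true
[1] NOT true = false
[2.1] true OR false = true
[2] NOT true = false
[root] false OR false = false
Overall: false → ticketed

Ticketed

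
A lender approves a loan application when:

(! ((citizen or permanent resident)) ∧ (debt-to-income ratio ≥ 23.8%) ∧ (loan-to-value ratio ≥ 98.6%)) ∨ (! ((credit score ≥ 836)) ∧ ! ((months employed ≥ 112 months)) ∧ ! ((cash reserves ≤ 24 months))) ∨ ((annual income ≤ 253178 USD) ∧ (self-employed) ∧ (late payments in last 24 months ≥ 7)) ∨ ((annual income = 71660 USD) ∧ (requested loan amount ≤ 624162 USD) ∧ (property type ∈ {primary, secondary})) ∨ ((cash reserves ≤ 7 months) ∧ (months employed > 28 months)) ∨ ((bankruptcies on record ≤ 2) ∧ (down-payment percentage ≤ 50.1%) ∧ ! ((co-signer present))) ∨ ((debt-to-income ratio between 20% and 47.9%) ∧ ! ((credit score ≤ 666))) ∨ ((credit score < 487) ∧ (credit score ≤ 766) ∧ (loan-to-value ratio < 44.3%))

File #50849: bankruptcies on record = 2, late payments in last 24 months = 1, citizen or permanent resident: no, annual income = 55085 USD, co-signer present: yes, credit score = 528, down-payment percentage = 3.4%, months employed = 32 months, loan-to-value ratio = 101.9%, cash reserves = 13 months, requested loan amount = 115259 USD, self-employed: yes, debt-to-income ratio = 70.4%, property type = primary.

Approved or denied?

Approved

Atomic conditions:
  citizen or permanent resident: no → false
  debt-to-income ratio ≥ 23.8%: 70.4 ≥ 23.8 is true
  loan-to-value ratio ≥ 98.6%: 101.9 ≥ 98.6 is true
  credit score ≥ 836: 528 ≥ 836 is false
  months employed ≥ 112 months: 32 ≥ 112 is false
  cash reserves ≤ 24 months: 13 ≤ 24 is true
  annual income ≤ 253178 USD: 55085 ≤ 253178 is true
  self-employed: yes → true
  late payments in last 24 months ≥ 7: 1 ≥ 7 is false
  annual income = 71660 USD: 55085 == 71660 is false
  requested loan amount ≤ 624162 USD: 115259 ≤ 624162 is true
  property type ∈ {primary, secondary}: primary is in the set → true
  cash reserves ≤ 7 months: 13 ≤ 7 is false
  months employed > 28 months: 32 > 28 is true
  bankruptcies on record ≤ 2: 2 ≤ 2 is true
  down-payment percentage ≤ 50.1%: 3.4 ≤ 50.1 is true
  co-signer present: yes → true
  debt-to-income ratio between 20% and 47.9%: 70.4 in [20, 47.9] is false
  credit score ≤ 666: 528 ≤ 666 is true
  credit score < 487: 528 < 487 is false
  credit score ≤ 766: 528 ≤ 766 is true
  loan-to-value ratio < 44.3%: 101.9 < 44.3 is false
Combine:
[1.1] NOT false = true
[1] true AND true AND true = true
[2.1] NOT false = true
[2.2] NOT false = true
[2.3] NOT true = false
[2] true AND true AND false = false
[3] true AND true AND false = false
[4] false AND true AND true = false
[5] false AND true = false
[6.3] NOT true = false
[6] true AND true AND false = false
[7.2] NOT true = false
[7] false AND false = false
[8] false AND true AND false = false
[root] true OR false OR false OR false OR false OR false OR false OR false = true
Overall: true → approved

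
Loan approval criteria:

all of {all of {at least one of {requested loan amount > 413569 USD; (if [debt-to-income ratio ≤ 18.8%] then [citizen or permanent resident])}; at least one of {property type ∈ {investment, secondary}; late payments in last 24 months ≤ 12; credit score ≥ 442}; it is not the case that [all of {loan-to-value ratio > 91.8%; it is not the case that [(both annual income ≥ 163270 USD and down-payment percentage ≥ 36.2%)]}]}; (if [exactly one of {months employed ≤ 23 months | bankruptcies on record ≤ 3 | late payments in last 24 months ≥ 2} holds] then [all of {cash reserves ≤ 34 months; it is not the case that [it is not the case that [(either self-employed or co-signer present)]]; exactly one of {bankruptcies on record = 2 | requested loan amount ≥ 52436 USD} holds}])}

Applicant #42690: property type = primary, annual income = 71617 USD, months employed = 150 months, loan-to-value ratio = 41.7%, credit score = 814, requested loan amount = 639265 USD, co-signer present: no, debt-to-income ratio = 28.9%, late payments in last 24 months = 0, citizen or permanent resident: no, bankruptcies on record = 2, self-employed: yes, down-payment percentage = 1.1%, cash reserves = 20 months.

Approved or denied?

Denied

Atomic conditions:
  requested loan amount > 413569 USD: 639265 > 413569 is true
  debt-to-income ratio ≤ 18.8%: 28.9 ≤ 18.8 is false
  citizen or permanent resident: no → false
  property type ∈ {investment, secondary}: primary is not in the set → false
  late payments in last 24 months ≤ 12: 0 ≤ 12 is true
  credit score ≥ 442: 814 ≥ 442 is true
  loan-to-value ratio > 91.8%: 41.7 > 91.8 is false
  annual income ≥ 163270 USD: 71617 ≥ 163270 is false
  down-payment percentage ≥ 36.2%: 1.1 ≥ 36.2 is false
  months employed ≤ 23 months: 150 ≤ 23 is false
  bankruptcies on record ≤ 3: 2 ≤ 3 is true
  late payments in last 24 months ≥ 2: 0 ≥ 2 is false
  cash reserves ≤ 34 months: 20 ≤ 34 is true
  self-employed: yes → true
  co-signer present: no → false
  bankruptcies on record = 2: 2 == 2 is true
  requested loan amount ≥ 52436 USD: 639265 ≥ 52436 is true
Combine:
[1.1.2] false → false (antecedent false ⇒ implication holds) = true
[1.1] true OR true = true
[1.2] false OR true OR true = true
[1.3.1.2.1] false AND false = false
[1.3.1.2] NOT false = true
[1.3.1] false AND true = false
[1.3] NOT false = true
[1] true AND true AND true = true
[2.1] exactly-one(false, true, false) = true
[2.2.2.1.1] true OR false = true
[2.2.2.1] NOT true = false
[2.2.2] NOT false = true
[2.2.3] exactly-one(true, true) = false
[2.2] true AND true AND false = false
[2] true → false = false
[root] true AND false = false
Overall: false → denied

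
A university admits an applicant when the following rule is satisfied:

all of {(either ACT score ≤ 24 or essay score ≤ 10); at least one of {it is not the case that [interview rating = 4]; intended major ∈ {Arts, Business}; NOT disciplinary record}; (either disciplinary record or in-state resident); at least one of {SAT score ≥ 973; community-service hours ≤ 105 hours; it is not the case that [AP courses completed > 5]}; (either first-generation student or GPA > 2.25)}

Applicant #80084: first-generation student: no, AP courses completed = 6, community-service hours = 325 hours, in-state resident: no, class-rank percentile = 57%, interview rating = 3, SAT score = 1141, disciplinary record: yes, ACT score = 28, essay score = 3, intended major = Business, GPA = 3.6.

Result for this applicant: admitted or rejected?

Atomic conditions:
  ACT score ≤ 24: 28 ≤ 24 is false
  essay score ≤ 10: 3 ≤ 10 is true
  interview rating = 4: 3 == 4 is false
  intended major ∈ {Arts, Business}: Business is in the set → true
  NOT disciplinary record: yes → false
  disciplinary record: yes → true
  in-state resident: no → false
  SAT score ≥ 973: 1141 ≥ 973 is true
  community-service hours ≤ 105 hours: 325 ≤ 105 is false
  AP courses completed > 5: 6 > 5 is true
  first-generation student: no → false
  GPA > 2.25: 3.6 > 2.25 is true
Combine:
[1] false OR true = true
[2.1] NOT false = true
[2] true OR true OR false = true
[3] true OR false = true
[4.3] NOT true = false
[4] true OR false OR false = true
[5] false OR true = true
[root] true AND true AND true AND true AND true = true
Overall: true → admitted

Admitted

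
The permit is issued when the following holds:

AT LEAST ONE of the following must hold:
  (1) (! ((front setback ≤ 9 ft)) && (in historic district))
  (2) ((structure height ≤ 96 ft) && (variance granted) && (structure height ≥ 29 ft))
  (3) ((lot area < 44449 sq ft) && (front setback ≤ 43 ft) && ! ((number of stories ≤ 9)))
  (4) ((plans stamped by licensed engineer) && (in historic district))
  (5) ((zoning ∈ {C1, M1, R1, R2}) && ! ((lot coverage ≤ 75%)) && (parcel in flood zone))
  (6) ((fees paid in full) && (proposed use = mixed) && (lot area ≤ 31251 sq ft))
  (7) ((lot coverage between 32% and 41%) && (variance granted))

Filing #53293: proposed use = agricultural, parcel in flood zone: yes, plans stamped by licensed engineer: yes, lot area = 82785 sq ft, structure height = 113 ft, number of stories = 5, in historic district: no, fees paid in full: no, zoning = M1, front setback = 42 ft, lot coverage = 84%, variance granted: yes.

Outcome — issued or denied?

Issued

Atomic conditions:
  front setback ≤ 9 ft: 42 ≤ 9 is false
  in historic district: no → false
  structure height ≤ 96 ft: 113 ≤ 96 is false
  variance granted: yes → true
  structure height ≥ 29 ft: 113 ≥ 29 is true
  lot area < 44449 sq ft: 82785 < 44449 is false
  front setback ≤ 43 ft: 42 ≤ 43 is true
  number of stories ≤ 9: 5 ≤ 9 is true
  plans stamped by licensed engineer: yes → true
  zoning ∈ {C1, M1, R1, R2}: M1 is in the set → true
  lot coverage ≤ 75%: 84 ≤ 75 is false
  parcel in flood zone: yes → true
  fees paid in full: no → false
  proposed use = mixed: agricultural == mixed is false
  lot area ≤ 31251 sq ft: 82785 ≤ 31251 is false
  lot coverage between 32% and 41%: 84 in [32, 41] is false
Combine:
[1.1] NOT false = true
[1] true AND false = false
[2] false AND true AND true = false
[3.3] NOT true = false
[3] false AND true AND false = false
[4] true AND false = false
[5.2] NOT false = true
[5] true AND true AND true = true
[6] false AND false AND false = false
[7] false AND true = false
[root] false OR false OR false OR false OR true OR false OR false = true
Overall: true → issued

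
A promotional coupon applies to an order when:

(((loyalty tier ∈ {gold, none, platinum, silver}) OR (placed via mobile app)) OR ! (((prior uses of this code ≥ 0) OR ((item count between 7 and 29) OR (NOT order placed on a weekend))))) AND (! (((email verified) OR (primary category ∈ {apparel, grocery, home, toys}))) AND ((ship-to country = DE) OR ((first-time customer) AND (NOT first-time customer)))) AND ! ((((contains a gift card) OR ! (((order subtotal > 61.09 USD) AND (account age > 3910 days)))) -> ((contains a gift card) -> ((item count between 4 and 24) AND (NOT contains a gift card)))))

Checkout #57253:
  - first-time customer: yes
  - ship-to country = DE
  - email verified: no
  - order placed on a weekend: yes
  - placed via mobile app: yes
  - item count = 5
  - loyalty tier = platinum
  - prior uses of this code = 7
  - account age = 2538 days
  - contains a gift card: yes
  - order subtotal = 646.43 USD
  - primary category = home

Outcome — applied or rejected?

Rejected

Atomic conditions:
  loyalty tier ∈ {gold, none, platinum, silver}: platinum is in the set → true
  placed via mobile app: yes → true
  prior uses of this code ≥ 0: 7 ≥ 0 is true
  item count between 7 and 29: 5 in [7, 29] is false
  NOT order placed on a weekend: yes → false
  email verified: no → false
  primary category ∈ {apparel, grocery, home, toys}: home is in the set → true
  ship-to country = DE: DE == DE is true
  first-time customer: yes → true
  NOT first-time customer: yes → false
  contains a gift card: yes → true
  order subtotal > 61.09 USD: 646.43 > 61.09 is true
  account age > 3910 days: 2538 > 3910 is false
  item count between 4 and 24: 5 in [4, 24] is true
  NOT contains a gift card: yes → false
Combine:
[1.1] true OR true = true
[1.2.1.2] false OR false = false
[1.2.1] true OR false = true
[1.2] NOT true = false
[1] true OR false = true
[2.1.1] false OR true = true
[2.1] NOT true = false
[2.2.2] true AND false = false
[2.2] true OR false = true
[2] false AND true = false
[3.1.1.2.1] true AND false = false
[3.1.1.2] NOT false = true
[3.1.1] true OR true = true
[3.1.2.2] true AND false = false
[3.1.2] true → false = false
[3.1] true → false = false
[3] NOT false = true
[root] true AND false AND true = false
Overall: false → rejected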